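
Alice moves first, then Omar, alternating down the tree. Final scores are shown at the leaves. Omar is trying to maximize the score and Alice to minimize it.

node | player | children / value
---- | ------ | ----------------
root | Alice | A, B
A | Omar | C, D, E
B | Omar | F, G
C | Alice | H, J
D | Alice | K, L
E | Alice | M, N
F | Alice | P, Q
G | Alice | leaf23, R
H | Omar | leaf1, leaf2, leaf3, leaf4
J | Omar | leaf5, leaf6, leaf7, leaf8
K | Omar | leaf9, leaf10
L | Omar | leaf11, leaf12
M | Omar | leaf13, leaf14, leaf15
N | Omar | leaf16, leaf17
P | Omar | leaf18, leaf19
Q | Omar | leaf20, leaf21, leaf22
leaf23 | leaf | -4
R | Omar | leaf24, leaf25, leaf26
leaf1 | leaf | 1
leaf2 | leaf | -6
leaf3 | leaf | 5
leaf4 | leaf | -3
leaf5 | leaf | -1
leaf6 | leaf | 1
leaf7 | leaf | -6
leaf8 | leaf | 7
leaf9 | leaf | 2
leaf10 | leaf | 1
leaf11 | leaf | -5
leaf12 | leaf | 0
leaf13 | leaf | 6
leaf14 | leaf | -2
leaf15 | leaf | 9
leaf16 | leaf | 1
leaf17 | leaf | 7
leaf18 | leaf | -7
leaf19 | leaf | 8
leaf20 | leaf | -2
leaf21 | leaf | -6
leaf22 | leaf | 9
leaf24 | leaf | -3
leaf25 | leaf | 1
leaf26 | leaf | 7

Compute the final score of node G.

R (Omar): max(-3, 1, 7) = 7
G (Alice): min(-4, 7) = -4

-4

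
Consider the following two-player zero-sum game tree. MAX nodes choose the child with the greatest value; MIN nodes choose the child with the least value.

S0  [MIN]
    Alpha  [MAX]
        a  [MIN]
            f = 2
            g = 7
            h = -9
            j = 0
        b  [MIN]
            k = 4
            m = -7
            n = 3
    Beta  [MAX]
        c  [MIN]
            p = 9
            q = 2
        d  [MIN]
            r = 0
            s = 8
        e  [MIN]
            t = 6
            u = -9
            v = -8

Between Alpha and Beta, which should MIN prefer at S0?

a (MIN): min(2, 7, -9, 0) = -9
b (MIN): min(4, -7, 3) = -7
Alpha (MAX): max(-9, -7) = -7
c (MIN): min(9, 2) = 2
d (MIN): min(0, 8) = 0
e (MIN): min(6, -9, -8) = -9
Beta (MAX): max(2, 0, -9) = 2
MIN prefers the lower value; Alpha=-7, Beta=2. Alpha is better since -7 < 2.

Alpha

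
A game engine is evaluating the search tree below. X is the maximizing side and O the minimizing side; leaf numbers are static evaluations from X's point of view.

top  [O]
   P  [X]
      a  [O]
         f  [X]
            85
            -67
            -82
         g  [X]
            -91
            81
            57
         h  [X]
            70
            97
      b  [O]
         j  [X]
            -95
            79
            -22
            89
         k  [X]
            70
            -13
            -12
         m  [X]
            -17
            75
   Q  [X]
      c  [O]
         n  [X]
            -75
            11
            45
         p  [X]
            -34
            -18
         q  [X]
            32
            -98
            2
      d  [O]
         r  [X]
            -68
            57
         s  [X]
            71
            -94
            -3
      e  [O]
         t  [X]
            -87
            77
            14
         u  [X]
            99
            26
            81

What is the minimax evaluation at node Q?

n (X): max(-75, 11, 45) = 45
p (X): max(-34, -18) = -18
q (X): max(32, -98, 2) = 32
c (O): min(45, -18, 32) = -18
r (X): max(-68, 57) = 57
s (X): max(71, -94, -3) = 71
d (O): min(57, 71) = 57
t (X): max(-87, 77, 14) = 77
u (X): max(99, 26, 81) = 99
e (O): min(77, 99) = 77
Q (X): max(-18, 57, 77) = 77

77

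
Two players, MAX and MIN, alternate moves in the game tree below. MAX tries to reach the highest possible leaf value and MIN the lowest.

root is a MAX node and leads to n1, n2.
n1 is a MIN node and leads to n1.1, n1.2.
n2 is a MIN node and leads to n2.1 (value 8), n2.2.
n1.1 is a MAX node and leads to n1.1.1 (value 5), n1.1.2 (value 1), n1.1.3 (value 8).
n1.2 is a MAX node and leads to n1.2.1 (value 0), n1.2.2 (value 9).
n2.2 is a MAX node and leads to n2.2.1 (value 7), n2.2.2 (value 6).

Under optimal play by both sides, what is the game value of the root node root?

8

n1.1 (MAX): max(5, 1, 8) = 8
n1.2 (MAX): max(0, 9) = 9
n1 (MIN): min(8, 9) = 8
n2.2 (MAX): max(7, 6) = 7
n2 (MIN): min(8, 7) = 7
root (MAX): max(8, 7) = 8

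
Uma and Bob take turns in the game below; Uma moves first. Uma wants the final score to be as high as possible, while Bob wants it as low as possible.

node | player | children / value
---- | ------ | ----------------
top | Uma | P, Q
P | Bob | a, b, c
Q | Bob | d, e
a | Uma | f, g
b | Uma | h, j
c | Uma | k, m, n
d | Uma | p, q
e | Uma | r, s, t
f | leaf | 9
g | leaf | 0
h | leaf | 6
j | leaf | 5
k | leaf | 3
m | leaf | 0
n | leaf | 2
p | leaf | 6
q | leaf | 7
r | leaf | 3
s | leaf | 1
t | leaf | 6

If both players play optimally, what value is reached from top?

6

a (Uma): max(9, 0) = 9
b (Uma): max(6, 5) = 6
c (Uma): max(3, 0, 2) = 3
P (Bob): min(9, 6, 3) = 3
d (Uma): max(6, 7) = 7
e (Uma): max(3, 1, 6) = 6
Q (Bob): min(7, 6) = 6
top (Uma): max(3, 6) = 6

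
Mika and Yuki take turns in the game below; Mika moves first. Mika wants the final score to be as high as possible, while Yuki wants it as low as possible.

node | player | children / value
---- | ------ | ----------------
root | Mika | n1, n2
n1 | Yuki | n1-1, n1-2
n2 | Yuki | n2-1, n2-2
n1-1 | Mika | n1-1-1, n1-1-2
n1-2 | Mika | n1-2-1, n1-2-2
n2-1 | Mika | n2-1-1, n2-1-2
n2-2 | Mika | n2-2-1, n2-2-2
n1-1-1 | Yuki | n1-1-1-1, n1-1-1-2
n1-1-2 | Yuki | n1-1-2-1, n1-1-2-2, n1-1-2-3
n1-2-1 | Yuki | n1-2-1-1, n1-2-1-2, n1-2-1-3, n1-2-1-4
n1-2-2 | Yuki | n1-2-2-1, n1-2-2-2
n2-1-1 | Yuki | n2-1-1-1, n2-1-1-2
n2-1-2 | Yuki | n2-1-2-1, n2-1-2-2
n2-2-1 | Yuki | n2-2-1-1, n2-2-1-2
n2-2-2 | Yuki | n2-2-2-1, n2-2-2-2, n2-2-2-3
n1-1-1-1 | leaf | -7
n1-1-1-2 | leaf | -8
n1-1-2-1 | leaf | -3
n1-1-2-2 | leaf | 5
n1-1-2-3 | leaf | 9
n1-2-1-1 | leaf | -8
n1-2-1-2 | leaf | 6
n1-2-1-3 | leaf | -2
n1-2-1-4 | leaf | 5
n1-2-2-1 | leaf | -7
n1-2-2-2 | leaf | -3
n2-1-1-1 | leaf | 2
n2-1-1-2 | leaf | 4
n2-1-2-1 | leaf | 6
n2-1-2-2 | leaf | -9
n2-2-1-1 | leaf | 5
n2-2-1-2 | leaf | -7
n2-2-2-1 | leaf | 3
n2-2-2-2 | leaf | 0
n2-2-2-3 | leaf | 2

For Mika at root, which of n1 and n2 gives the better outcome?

n2

n1-1-1 (Yuki): min(-7, -8) = -8
n1-1-2 (Yuki): min(-3, 5, 9) = -3
n1-1 (Mika): max(-8, -3) = -3
n1-2-1 (Yuki): min(-8, 6, -2, 5) = -8
n1-2-2 (Yuki): min(-7, -3) = -7
n1-2 (Mika): max(-8, -7) = -7
n1 (Yuki): min(-3, -7) = -7
n2-1-1 (Yuki): min(2, 4) = 2
n2-1-2 (Yuki): min(6, -9) = -9
n2-1 (Mika): max(2, -9) = 2
n2-2-1 (Yuki): min(5, -7) = -7
n2-2-2 (Yuki): min(3, 0, 2) = 0
n2-2 (Mika): max(-7, 0) = 0
n2 (Yuki): min(2, 0) = 0
Mika prefers the higher value; n1=-7, n2=0. n2 is better since 0 > -7.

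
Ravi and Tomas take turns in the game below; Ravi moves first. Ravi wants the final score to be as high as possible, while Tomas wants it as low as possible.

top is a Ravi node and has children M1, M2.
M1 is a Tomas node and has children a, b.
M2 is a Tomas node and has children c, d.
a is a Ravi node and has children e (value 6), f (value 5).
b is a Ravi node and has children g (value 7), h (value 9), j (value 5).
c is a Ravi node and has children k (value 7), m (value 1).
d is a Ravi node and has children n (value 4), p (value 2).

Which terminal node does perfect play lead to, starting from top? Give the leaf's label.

a (Ravi): max(6, 5) = 6
b (Ravi): max(7, 9, 5) = 9
M1 (Tomas): min(6, 9) = 6
c (Ravi): max(7, 1) = 7
d (Ravi): max(4, 2) = 4
M2 (Tomas): min(7, 4) = 4
top (Ravi): max(6, 4) = 6
At top, Ravi picks M1 (highest: 6).
At M1, Tomas picks a (lowest: 6).
At a, Ravi picks e (highest: 6).
Terminal value 6.

e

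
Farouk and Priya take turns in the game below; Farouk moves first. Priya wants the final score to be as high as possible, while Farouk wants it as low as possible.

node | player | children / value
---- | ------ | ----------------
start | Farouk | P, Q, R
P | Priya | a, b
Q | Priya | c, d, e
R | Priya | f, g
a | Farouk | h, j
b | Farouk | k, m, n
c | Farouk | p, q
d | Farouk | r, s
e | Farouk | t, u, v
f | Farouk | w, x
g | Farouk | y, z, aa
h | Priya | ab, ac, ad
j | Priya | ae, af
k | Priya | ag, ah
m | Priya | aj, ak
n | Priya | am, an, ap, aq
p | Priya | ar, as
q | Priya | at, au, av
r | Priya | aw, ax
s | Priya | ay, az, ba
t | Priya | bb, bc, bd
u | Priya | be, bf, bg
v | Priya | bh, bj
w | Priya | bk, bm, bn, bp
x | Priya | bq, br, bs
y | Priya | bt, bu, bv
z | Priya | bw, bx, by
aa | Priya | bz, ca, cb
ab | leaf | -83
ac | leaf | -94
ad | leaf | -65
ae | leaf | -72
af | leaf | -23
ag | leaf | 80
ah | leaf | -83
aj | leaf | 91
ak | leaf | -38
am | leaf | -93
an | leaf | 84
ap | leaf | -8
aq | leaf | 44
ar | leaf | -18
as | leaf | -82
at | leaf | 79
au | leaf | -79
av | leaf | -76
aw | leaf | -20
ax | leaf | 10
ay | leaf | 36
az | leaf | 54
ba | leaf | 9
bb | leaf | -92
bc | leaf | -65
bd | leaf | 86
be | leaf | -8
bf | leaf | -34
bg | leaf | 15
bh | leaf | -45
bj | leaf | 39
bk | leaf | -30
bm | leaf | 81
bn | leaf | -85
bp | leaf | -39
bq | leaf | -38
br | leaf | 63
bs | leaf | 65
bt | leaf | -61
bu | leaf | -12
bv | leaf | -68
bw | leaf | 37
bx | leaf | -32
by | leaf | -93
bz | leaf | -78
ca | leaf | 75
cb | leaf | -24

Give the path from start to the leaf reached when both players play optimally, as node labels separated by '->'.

h (Priya): max(-83, -94, -65) = -65
j (Priya): max(-72, -23) = -23
a (Farouk): min(-65, -23) = -65
k (Priya): max(80, -83) = 80
m (Priya): max(91, -38) = 91
n (Priya): max(-93, 84, -8, 44) = 84
b (Farouk): min(80, 91, 84) = 80
P (Priya): max(-65, 80) = 80
p (Priya): max(-18, -82) = -18
q (Priya): max(79, -79, -76) = 79
c (Farouk): min(-18, 79) = -18
r (Priya): max(-20, 10) = 10
s (Priya): max(36, 54, 9) = 54
d (Farouk): min(10, 54) = 10
t (Priya): max(-92, -65, 86) = 86
u (Priya): max(-8, -34, 15) = 15
v (Priya): max(-45, 39) = 39
e (Farouk): min(86, 15, 39) = 15
Q (Priya): max(-18, 10, 15) = 15
w (Priya): max(-30, 81, -85, -39) = 81
x (Priya): max(-38, 63, 65) = 65
f (Farouk): min(81, 65) = 65
y (Priya): max(-61, -12, -68) = -12
z (Priya): max(37, -32, -93) = 37
aa (Priya): max(-78, 75, -24) = 75
g (Farouk): min(-12, 37, 75) = -12
R (Priya): max(65, -12) = 65
start (Farouk): min(80, 15, 65) = 15
At start, Farouk picks Q (lowest: 15).
At Q, Priya picks e (highest: 15).
At e, Farouk picks u (lowest: 15).
At u, Priya picks bg (highest: 15).
Terminal value 15.

start -> Q -> e -> u -> bg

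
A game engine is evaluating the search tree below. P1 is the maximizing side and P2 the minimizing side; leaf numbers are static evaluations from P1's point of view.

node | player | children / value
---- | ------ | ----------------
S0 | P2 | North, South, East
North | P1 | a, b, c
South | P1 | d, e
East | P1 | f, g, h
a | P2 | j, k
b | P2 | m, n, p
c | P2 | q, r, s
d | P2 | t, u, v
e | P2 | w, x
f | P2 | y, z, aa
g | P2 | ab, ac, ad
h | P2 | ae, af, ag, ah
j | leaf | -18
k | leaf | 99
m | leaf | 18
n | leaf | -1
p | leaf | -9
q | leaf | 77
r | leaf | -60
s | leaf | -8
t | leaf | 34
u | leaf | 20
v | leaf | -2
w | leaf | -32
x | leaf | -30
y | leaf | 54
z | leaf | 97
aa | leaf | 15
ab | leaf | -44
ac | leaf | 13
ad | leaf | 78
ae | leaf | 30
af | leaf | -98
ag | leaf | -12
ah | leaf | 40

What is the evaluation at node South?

-2

d (P2): min(34, 20, -2) = -2
e (P2): min(-32, -30) = -32
South (P1): max(-2, -32) = -2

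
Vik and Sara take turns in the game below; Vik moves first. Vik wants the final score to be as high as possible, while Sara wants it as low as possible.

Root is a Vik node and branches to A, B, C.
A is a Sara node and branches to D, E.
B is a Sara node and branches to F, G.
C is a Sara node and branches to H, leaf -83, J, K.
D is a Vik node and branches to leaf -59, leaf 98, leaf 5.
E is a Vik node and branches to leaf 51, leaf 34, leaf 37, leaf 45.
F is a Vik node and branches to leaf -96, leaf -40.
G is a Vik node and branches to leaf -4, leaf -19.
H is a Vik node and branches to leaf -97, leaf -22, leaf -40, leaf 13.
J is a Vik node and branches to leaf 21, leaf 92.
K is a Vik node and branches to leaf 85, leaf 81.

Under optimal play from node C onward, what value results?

H (Vik): max(-97, -22, -40, 13) = 13
J (Vik): max(21, 92) = 92
K (Vik): max(85, 81) = 85
C (Sara): min(13, -83, 92, 85) = -83

-83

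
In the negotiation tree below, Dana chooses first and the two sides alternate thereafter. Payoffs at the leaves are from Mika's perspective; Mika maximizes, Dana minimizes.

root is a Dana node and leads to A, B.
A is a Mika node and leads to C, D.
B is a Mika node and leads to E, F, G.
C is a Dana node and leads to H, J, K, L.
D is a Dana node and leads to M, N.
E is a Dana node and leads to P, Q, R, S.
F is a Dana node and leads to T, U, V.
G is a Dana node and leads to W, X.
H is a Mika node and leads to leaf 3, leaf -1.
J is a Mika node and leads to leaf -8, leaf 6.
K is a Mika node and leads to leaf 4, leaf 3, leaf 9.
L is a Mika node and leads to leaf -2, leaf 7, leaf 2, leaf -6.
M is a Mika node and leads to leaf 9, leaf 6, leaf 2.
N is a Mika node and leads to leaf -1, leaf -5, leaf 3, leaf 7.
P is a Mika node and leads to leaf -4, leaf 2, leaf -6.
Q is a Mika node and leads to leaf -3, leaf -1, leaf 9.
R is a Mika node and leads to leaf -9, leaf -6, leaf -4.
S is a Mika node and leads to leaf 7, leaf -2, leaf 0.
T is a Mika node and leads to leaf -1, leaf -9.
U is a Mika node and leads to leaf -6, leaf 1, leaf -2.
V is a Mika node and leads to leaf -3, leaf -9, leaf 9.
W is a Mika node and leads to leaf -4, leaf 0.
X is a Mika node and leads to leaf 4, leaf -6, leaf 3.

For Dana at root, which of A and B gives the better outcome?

B

H (Mika): max(3, -1) = 3
J (Mika): max(-8, 6) = 6
K (Mika): max(4, 3, 9) = 9
L (Mika): max(-2, 7, 2, -6) = 7
C (Dana): min(3, 6, 9, 7) = 3
M (Mika): max(9, 6, 2) = 9
N (Mika): max(-1, -5, 3, 7) = 7
D (Dana): min(9, 7) = 7
A (Mika): max(3, 7) = 7
P (Mika): max(-4, 2, -6) = 2
Q (Mika): max(-3, -1, 9) = 9
R (Mika): max(-9, -6, -4) = -4
S (Mika): max(7, -2, 0) = 7
E (Dana): min(2, 9, -4, 7) = -4
T (Mika): max(-1, -9) = -1
U (Mika): max(-6, 1, -2) = 1
V (Mika): max(-3, -9, 9) = 9
F (Dana): min(-1, 1, 9) = -1
W (Mika): max(-4, 0) = 0
X (Mika): max(4, -6, 3) = 4
G (Dana): min(0, 4) = 0
B (Mika): max(-4, -1, 0) = 0
Dana prefers the lower value; A=7, B=0. B is better since 0 < 7.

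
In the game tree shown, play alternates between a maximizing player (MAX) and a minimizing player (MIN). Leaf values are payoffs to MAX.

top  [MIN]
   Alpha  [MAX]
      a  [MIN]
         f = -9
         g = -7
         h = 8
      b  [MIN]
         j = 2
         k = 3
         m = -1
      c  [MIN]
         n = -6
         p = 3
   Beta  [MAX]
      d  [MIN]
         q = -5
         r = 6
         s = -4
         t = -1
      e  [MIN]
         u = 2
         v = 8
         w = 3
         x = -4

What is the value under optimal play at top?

a (MIN): min(-9, -7, 8) = -9
b (MIN): min(2, 3, -1) = -1
c (MIN): min(-6, 3) = -6
Alpha (MAX): max(-9, -1, -6) = -1
d (MIN): min(-5, 6, -4, -1) = -5
e (MIN): min(2, 8, 3, -4) = -4
Beta (MAX): max(-5, -4) = -4
top (MIN): min(-1, -4) = -4

-4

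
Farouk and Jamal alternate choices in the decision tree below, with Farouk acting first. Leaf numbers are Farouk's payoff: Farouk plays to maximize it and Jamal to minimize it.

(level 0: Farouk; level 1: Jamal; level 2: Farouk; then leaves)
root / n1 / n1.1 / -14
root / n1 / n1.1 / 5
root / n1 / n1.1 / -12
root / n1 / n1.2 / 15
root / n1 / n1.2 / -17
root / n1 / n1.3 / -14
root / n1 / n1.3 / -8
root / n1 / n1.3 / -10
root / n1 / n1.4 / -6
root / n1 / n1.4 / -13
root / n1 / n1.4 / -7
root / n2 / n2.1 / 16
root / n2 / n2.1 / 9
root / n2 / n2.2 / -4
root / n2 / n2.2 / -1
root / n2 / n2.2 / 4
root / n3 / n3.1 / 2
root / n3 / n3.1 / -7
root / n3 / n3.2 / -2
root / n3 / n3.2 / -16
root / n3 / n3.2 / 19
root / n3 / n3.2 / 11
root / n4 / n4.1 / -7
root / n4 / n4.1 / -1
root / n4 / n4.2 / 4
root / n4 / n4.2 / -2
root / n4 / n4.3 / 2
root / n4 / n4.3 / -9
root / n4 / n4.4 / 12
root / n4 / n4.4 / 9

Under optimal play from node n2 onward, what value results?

4

n2.1 (Farouk): max(16, 9) = 16
n2.2 (Farouk): max(-4, -1, 4) = 4
n2 (Jamal): min(16, 4) = 4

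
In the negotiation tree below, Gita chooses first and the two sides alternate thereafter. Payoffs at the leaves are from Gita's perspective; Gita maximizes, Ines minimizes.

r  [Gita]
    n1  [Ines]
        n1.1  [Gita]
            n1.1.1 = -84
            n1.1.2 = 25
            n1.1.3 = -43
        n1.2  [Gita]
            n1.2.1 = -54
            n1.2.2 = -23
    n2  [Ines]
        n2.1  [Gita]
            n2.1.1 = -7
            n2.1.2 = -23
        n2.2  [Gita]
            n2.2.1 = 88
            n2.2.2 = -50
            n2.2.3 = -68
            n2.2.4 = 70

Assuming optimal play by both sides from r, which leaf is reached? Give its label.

n1.1 (Gita): max(-84, 25, -43) = 25
n1.2 (Gita): max(-54, -23) = -23
n1 (Ines): min(25, -23) = -23
n2.1 (Gita): max(-7, -23) = -7
n2.2 (Gita): max(88, -50, -68, 70) = 88
n2 (Ines): min(-7, 88) = -7
r (Gita): max(-23, -7) = -7
At r, Gita picks n2 (highest: -7).
At n2, Ines picks n2.1 (lowest: -7).
At n2.1, Gita picks n2.1.1 (highest: -7).
Terminal value -7.

n2.1.1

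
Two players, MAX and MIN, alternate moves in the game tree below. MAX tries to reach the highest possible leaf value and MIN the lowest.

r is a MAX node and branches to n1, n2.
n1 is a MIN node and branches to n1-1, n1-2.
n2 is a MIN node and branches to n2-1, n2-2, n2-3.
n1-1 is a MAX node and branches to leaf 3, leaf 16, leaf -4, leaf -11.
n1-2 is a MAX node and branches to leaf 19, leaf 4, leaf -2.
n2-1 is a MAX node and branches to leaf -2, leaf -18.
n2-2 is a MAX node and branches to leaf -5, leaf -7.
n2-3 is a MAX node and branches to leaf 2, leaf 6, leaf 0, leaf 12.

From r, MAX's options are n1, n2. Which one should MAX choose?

n1

n1-1 (MAX): max(3, 16, -4, -11) = 16
n1-2 (MAX): max(19, 4, -2) = 19
n1 (MIN): min(16, 19) = 16
n2-1 (MAX): max(-2, -18) = -2
n2-2 (MAX): max(-5, -7) = -5
n2-3 (MAX): max(2, 6, 0, 12) = 12
n2 (MIN): min(-2, -5, 12) = -5
r (MAX): max(16, -5) = 16
MAX at r wants the highest of {n1=16, n2=-5}, so chooses n1.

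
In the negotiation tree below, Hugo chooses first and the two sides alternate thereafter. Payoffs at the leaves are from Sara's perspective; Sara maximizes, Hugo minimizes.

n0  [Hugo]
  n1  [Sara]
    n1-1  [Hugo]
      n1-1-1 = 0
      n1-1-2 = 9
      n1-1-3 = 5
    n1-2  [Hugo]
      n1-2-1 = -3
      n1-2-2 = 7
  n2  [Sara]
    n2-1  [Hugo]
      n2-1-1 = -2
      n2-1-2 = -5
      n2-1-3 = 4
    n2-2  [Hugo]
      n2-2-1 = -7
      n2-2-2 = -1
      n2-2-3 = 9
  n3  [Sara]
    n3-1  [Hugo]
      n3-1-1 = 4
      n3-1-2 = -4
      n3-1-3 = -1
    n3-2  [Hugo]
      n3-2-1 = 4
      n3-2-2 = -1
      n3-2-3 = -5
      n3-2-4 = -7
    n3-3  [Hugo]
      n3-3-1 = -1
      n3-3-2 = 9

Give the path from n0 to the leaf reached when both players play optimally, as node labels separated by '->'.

n0 -> n2 -> n2-1 -> n2-1-2

n1-1 (Hugo): min(0, 9, 5) = 0
n1-2 (Hugo): min(-3, 7) = -3
n1 (Sara): max(0, -3) = 0
n2-1 (Hugo): min(-2, -5, 4) = -5
n2-2 (Hugo): min(-7, -1, 9) = -7
n2 (Sara): max(-5, -7) = -5
n3-1 (Hugo): min(4, -4, -1) = -4
n3-2 (Hugo): min(4, -1, -5, -7) = -7
n3-3 (Hugo): min(-1, 9) = -1
n3 (Sara): max(-4, -7, -1) = -1
n0 (Hugo): min(0, -5, -1) = -5
At n0, Hugo picks n2 (lowest: -5).
At n2, Sara picks n2-1 (highest: -5).
At n2-1, Hugo picks n2-1-2 (lowest: -5).
Terminal value -5.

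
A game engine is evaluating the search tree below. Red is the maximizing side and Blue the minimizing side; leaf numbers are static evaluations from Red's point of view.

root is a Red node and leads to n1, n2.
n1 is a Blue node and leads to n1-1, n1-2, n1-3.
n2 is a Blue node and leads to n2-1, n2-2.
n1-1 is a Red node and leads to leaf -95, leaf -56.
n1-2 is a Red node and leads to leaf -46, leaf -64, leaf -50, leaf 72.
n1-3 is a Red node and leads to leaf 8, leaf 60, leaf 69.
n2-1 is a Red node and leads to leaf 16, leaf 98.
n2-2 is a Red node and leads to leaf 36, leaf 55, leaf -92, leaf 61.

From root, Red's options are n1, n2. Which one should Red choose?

n2

n1-1 (Red): max(-95, -56) = -56
n1-2 (Red): max(-46, -64, -50, 72) = 72
n1-3 (Red): max(8, 60, 69) = 69
n1 (Blue): min(-56, 72, 69) = -56
n2-1 (Red): max(16, 98) = 98
n2-2 (Red): max(36, 55, -92, 61) = 61
n2 (Blue): min(98, 61) = 61
root (Red): max(-56, 61) = 61
Red at root wants the highest of {n1=-56, n2=61}, so chooses n2.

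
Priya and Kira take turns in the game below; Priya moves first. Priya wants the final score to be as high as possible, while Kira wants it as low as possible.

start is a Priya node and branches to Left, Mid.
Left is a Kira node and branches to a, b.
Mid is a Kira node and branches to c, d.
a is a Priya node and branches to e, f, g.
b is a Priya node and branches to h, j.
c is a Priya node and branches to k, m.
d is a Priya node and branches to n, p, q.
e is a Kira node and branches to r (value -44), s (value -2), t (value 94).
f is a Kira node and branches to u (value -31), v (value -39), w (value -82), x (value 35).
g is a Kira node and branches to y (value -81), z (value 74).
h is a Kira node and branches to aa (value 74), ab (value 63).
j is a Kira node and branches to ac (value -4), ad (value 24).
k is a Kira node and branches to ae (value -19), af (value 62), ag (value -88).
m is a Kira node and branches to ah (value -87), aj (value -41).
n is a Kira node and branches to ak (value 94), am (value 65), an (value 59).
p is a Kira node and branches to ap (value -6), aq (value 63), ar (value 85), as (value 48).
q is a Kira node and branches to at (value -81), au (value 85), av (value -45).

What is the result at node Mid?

-87

k (Kira): min(-19, 62, -88) = -88
m (Kira): min(-87, -41) = -87
c (Priya): max(-88, -87) = -87
n (Kira): min(94, 65, 59) = 59
p (Kira): min(-6, 63, 85, 48) = -6
q (Kira): min(-81, 85, -45) = -81
d (Priya): max(59, -6, -81) = 59
Mid (Kira): min(-87, 59) = -87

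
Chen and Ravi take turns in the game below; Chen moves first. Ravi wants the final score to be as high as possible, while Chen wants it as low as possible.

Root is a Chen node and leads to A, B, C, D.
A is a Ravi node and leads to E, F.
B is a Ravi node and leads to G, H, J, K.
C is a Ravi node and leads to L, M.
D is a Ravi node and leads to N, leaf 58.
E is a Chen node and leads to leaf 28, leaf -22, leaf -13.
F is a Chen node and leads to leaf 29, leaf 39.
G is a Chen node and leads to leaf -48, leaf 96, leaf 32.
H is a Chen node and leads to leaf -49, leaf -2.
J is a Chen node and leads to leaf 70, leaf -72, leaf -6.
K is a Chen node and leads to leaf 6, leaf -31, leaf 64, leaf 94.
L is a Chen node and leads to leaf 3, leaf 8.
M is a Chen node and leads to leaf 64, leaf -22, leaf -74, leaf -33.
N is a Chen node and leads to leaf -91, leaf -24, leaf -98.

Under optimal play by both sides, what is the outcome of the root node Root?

-31

E (Chen): min(28, -22, -13) = -22
F (Chen): min(29, 39) = 29
A (Ravi): max(-22, 29) = 29
G (Chen): min(-48, 96, 32) = -48
H (Chen): min(-49, -2) = -49
J (Chen): min(70, -72, -6) = -72
K (Chen): min(6, -31, 64, 94) = -31
B (Ravi): max(-48, -49, -72, -31) = -31
L (Chen): min(3, 8) = 3
M (Chen): min(64, -22, -74, -33) = -74
C (Ravi): max(3, -74) = 3
N (Chen): min(-91, -24, -98) = -98
D (Ravi): max(-98, 58) = 58
Root (Chen): min(29, -31, 3, 58) = -31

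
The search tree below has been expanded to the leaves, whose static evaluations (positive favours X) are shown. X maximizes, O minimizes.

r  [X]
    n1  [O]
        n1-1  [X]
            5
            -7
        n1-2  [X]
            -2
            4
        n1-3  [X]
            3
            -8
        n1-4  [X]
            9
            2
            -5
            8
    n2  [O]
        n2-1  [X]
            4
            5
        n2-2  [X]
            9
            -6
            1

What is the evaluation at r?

5

n1-1 (X): max(5, -7) = 5
n1-2 (X): max(-2, 4) = 4
n1-3 (X): max(3, -8) = 3
n1-4 (X): max(9, 2, -5, 8) = 9
n1 (O): min(5, 4, 3, 9) = 3
n2-1 (X): max(4, 5) = 5
n2-2 (X): max(9, -6, 1) = 9
n2 (O): min(5, 9) = 5
r (X): max(3, 5) = 5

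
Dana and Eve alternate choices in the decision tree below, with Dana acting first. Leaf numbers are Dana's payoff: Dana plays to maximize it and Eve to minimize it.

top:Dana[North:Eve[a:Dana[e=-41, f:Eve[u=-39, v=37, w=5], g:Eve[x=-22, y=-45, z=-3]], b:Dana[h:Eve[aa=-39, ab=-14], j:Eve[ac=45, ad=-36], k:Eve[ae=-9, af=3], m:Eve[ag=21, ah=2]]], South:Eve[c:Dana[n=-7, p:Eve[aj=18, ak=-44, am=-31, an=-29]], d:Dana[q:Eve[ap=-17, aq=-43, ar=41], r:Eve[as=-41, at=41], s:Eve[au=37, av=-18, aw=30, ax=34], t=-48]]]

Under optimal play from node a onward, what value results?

f (Eve): min(-39, 37, 5) = -39
g (Eve): min(-22, -45, -3) = -45
a (Dana): max(-41, -39, -45) = -39

-39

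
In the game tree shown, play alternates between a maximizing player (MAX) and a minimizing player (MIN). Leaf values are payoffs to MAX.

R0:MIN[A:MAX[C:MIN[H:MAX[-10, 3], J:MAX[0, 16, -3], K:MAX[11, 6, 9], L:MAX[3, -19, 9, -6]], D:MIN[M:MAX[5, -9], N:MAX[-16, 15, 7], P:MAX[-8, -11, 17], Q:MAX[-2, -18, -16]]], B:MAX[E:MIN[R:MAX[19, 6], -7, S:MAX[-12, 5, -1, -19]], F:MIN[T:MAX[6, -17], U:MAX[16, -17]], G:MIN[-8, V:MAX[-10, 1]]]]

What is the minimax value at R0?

3

H (MAX): max(-10, 3) = 3
J (MAX): max(0, 16, -3) = 16
K (MAX): max(11, 6, 9) = 11
L (MAX): max(3, -19, 9, -6) = 9
C (MIN): min(3, 16, 11, 9) = 3
M (MAX): max(5, -9) = 5
N (MAX): max(-16, 15, 7) = 15
P (MAX): max(-8, -11, 17) = 17
Q (MAX): max(-2, -18, -16) = -2
D (MIN): min(5, 15, 17, -2) = -2
A (MAX): max(3, -2) = 3
R (MAX): max(19, 6) = 19
S (MAX): max(-12, 5, -1, -19) = 5
E (MIN): min(19, -7, 5) = -7
T (MAX): max(6, -17) = 6
U (MAX): max(16, -17) = 16
F (MIN): min(6, 16) = 6
V (MAX): max(-10, 1) = 1
G (MIN): min(-8, 1) = -8
B (MAX): max(-7, 6, -8) = 6
R0 (MIN): min(3, 6) = 3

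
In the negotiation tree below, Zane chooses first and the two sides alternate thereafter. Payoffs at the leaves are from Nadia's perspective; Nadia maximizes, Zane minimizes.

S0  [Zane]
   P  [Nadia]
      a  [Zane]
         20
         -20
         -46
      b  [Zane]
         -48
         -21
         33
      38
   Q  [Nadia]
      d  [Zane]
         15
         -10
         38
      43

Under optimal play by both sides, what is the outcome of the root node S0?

38

a (Zane): min(20, -20, -46) = -46
b (Zane): min(-48, -21, 33) = -48
P (Nadia): max(-46, -48, 38) = 38
d (Zane): min(15, -10, 38) = -10
Q (Nadia): max(-10, 43) = 43
S0 (Zane): min(38, 43) = 38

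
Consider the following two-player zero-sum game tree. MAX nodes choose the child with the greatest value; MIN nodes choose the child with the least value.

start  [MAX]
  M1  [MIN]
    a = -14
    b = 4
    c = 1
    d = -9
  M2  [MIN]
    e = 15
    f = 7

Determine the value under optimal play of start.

7

M1 (MIN): min(-14, 4, 1, -9) = -14
M2 (MIN): min(15, 7) = 7
start (MAX): max(-14, 7) = 7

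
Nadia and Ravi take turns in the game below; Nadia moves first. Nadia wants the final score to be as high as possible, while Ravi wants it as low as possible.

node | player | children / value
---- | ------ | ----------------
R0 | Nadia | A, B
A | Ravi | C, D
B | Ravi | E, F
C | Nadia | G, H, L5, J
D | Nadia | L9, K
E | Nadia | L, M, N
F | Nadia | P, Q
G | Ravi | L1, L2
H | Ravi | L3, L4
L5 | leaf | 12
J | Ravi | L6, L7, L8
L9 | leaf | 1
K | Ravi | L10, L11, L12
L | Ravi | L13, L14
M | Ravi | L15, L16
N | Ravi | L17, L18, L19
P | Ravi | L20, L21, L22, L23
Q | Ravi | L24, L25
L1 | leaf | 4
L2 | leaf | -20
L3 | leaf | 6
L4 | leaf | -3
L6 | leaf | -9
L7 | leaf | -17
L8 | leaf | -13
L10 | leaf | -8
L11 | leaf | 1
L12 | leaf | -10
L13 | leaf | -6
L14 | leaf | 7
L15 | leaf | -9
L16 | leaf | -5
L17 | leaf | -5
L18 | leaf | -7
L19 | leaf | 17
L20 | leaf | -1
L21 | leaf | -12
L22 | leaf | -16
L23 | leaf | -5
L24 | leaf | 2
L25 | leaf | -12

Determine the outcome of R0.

1

G (Ravi): min(4, -20) = -20
H (Ravi): min(6, -3) = -3
J (Ravi): min(-9, -17, -13) = -17
C (Nadia): max(-20, -3, 12, -17) = 12
K (Ravi): min(-8, 1, -10) = -10
D (Nadia): max(1, -10) = 1
A (Ravi): min(12, 1) = 1
L (Ravi): min(-6, 7) = -6
M (Ravi): min(-9, -5) = -9
N (Ravi): min(-5, -7, 17) = -7
E (Nadia): max(-6, -9, -7) = -6
P (Ravi): min(-1, -12, -16, -5) = -16
Q (Ravi): min(2, -12) = -12
F (Nadia): max(-16, -12) = -12
B (Ravi): min(-6, -12) = -12
R0 (Nadia): max(1, -12) = 1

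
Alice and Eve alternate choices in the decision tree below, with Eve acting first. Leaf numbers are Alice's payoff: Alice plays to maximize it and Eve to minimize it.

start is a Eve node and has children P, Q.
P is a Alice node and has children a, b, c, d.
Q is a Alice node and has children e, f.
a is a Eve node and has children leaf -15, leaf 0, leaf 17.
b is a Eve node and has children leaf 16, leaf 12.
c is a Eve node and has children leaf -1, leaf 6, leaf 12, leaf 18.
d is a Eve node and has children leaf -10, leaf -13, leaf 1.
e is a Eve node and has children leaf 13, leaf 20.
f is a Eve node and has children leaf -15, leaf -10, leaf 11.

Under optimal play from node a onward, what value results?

a (Eve): min(-15, 0, 17) = -15

-15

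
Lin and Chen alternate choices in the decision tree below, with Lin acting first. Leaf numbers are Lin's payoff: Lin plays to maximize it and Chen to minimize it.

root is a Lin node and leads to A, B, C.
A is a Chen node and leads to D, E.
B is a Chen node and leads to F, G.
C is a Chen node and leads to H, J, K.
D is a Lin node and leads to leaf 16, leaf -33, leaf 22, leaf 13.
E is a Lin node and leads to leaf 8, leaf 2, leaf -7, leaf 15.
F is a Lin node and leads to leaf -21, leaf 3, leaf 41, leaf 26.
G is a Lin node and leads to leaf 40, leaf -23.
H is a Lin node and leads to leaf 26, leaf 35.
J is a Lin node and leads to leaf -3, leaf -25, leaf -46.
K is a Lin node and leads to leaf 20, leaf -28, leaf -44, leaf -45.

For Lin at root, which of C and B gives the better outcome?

H (Lin): max(26, 35) = 35
J (Lin): max(-3, -25, -46) = -3
K (Lin): max(20, -28, -44, -45) = 20
C (Chen): min(35, -3, 20) = -3
F (Lin): max(-21, 3, 41, 26) = 41
G (Lin): max(40, -23) = 40
B (Chen): min(41, 40) = 40
Lin prefers the higher value; C=-3, B=40. B is better since 40 > -3.

B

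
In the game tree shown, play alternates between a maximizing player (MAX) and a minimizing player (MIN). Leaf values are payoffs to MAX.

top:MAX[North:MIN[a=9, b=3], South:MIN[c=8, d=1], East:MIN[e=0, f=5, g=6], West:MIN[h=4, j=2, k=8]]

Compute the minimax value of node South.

1

South (MIN): min(8, 1) = 1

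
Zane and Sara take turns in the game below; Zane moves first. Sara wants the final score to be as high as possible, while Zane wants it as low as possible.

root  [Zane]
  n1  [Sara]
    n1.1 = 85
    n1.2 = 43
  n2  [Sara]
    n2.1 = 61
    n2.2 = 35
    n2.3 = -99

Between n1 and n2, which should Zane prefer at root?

n2

n1 (Sara): max(85, 43) = 85
n2 (Sara): max(61, 35, -99) = 61
Zane prefers the lower value; n1=85, n2=61. n2 is better since 61 < 85.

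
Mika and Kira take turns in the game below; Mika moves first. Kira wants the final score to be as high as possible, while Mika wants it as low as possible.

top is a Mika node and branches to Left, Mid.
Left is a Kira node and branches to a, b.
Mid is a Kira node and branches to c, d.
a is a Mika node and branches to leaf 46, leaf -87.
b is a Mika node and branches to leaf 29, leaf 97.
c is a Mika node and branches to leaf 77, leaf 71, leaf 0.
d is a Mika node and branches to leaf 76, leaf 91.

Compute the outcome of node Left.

a (Mika): min(46, -87) = -87
b (Mika): min(29, 97) = 29
Left (Kira): max(-87, 29) = 29

29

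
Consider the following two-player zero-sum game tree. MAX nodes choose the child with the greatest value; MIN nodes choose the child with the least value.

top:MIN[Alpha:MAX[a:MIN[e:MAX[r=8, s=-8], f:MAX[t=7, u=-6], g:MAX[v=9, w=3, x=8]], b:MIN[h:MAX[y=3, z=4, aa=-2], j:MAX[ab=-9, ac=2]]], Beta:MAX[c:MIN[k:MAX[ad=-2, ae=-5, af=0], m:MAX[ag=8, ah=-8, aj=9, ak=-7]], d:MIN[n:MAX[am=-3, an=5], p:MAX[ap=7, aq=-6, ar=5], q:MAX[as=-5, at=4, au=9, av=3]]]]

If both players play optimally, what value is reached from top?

5

e (MAX): max(8, -8) = 8
f (MAX): max(7, -6) = 7
g (MAX): max(9, 3, 8) = 9
a (MIN): min(8, 7, 9) = 7
h (MAX): max(3, 4, -2) = 4
j (MAX): max(-9, 2) = 2
b (MIN): min(4, 2) = 2
Alpha (MAX): max(7, 2) = 7
k (MAX): max(-2, -5, 0) = 0
m (MAX): max(8, -8, 9, -7) = 9
c (MIN): min(0, 9) = 0
n (MAX): max(-3, 5) = 5
p (MAX): max(7, -6, 5) = 7
q (MAX): max(-5, 4, 9, 3) = 9
d (MIN): min(5, 7, 9) = 5
Beta (MAX): max(0, 5) = 5
top (MIN): min(7, 5) = 5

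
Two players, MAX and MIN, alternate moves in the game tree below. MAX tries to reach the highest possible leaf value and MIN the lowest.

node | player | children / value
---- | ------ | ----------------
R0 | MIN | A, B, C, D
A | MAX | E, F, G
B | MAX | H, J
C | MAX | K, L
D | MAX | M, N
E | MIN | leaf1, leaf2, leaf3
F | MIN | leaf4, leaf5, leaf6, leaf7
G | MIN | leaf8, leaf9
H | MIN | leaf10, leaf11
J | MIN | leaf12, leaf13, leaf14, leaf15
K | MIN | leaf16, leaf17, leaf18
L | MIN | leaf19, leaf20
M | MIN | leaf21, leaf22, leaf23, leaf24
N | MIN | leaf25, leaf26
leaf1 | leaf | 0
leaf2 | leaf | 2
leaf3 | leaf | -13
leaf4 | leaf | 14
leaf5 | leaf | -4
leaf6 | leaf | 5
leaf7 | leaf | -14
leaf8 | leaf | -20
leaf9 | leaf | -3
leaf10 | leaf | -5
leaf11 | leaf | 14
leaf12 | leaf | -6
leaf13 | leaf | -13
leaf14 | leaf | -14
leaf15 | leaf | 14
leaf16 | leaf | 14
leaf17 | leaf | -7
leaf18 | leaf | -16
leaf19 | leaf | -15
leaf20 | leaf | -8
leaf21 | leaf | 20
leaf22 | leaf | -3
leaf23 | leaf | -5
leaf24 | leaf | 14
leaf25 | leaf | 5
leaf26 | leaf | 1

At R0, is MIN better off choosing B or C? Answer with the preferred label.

C

H (MIN): min(-5, 14) = -5
J (MIN): min(-6, -13, -14, 14) = -14
B (MAX): max(-5, -14) = -5
K (MIN): min(14, -7, -16) = -16
L (MIN): min(-15, -8) = -15
C (MAX): max(-16, -15) = -15
MIN prefers the lower value; B=-5, C=-15. C is better since -15 < -5.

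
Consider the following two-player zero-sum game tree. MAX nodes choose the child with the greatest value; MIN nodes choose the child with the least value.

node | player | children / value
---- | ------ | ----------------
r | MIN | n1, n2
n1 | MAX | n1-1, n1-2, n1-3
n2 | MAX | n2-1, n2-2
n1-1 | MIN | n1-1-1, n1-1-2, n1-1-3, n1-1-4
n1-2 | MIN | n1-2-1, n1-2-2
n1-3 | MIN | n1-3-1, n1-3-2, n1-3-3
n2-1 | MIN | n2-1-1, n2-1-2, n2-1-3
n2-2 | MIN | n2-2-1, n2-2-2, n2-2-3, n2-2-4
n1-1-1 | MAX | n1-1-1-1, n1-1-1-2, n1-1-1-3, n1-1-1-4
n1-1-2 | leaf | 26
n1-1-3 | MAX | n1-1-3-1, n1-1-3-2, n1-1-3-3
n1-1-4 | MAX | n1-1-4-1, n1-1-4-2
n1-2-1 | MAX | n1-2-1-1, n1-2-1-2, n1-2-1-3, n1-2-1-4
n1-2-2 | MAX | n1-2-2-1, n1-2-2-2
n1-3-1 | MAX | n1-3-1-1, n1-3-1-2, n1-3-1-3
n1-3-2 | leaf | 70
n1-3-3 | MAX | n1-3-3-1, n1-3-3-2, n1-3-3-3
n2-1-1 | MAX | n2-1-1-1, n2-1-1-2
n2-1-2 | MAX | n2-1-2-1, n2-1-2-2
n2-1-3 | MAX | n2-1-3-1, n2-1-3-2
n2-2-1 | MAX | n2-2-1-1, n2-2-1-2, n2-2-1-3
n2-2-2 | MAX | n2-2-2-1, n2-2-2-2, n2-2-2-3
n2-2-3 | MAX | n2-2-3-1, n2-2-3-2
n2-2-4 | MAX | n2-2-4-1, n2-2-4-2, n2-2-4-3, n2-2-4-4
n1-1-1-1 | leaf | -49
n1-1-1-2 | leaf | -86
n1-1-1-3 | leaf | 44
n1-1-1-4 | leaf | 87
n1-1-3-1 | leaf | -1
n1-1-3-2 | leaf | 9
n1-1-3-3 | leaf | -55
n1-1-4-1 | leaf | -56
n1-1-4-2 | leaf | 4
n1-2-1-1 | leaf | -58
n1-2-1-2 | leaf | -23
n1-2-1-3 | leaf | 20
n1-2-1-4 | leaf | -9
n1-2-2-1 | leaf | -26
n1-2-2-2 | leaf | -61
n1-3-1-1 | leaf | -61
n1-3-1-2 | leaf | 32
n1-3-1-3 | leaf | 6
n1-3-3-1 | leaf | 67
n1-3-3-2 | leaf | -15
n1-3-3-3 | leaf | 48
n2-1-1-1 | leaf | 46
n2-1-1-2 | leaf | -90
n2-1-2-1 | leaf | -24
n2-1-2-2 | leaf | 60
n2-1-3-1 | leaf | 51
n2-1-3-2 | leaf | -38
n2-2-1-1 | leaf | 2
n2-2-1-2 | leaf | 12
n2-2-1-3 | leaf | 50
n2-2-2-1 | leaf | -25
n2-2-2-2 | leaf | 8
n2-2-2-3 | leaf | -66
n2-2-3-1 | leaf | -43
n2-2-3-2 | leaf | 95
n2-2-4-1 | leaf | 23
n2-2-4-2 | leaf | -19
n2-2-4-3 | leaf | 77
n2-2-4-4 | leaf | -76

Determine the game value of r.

n1-1-1 (MAX): max(-49, -86, 44, 87) = 87
n1-1-3 (MAX): max(-1, 9, -55) = 9
n1-1-4 (MAX): max(-56, 4) = 4
n1-1 (MIN): min(87, 26, 9, 4) = 4
n1-2-1 (MAX): max(-58, -23, 20, -9) = 20
n1-2-2 (MAX): max(-26, -61) = -26
n1-2 (MIN): min(20, -26) = -26
n1-3-1 (MAX): max(-61, 32, 6) = 32
n1-3-3 (MAX): max(67, -15, 48) = 67
n1-3 (MIN): min(32, 70, 67) = 32
n1 (MAX): max(4, -26, 32) = 32
n2-1-1 (MAX): max(46, -90) = 46
n2-1-2 (MAX): max(-24, 60) = 60
n2-1-3 (MAX): max(51, -38) = 51
n2-1 (MIN): min(46, 60, 51) = 46
n2-2-1 (MAX): max(2, 12, 50) = 50
n2-2-2 (MAX): max(-25, 8, -66) = 8
n2-2-3 (MAX): max(-43, 95) = 95
n2-2-4 (MAX): max(23, -19, 77, -76) = 77
n2-2 (MIN): min(50, 8, 95, 77) = 8
n2 (MAX): max(46, 8) = 46
r (MIN): min(32, 46) = 32

32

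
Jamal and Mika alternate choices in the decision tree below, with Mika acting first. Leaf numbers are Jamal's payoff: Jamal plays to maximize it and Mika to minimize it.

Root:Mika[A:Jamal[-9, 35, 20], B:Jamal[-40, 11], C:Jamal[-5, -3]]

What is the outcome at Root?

A (Jamal): max(-9, 35, 20) = 35
B (Jamal): max(-40, 11) = 11
C (Jamal): max(-5, -3) = -3
Root (Mika): min(35, 11, -3) = -3

-3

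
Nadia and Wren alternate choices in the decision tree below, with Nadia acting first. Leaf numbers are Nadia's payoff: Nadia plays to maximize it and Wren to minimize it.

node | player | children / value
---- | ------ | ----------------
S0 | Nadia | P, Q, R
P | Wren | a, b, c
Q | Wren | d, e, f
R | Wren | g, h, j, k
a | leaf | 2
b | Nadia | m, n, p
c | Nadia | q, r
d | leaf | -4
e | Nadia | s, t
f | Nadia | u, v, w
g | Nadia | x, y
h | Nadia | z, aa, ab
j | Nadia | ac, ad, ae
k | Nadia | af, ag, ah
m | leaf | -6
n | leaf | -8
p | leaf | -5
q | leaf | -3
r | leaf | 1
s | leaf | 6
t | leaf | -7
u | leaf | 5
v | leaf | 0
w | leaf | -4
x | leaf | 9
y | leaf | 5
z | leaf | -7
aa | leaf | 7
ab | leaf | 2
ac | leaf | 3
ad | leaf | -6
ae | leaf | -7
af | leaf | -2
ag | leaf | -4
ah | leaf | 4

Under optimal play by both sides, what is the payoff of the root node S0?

b (Nadia): max(-6, -8, -5) = -5
c (Nadia): max(-3, 1) = 1
P (Wren): min(2, -5, 1) = -5
e (Nadia): max(6, -7) = 6
f (Nadia): max(5, 0, -4) = 5
Q (Wren): min(-4, 6, 5) = -4
g (Nadia): max(9, 5) = 9
h (Nadia): max(-7, 7, 2) = 7
j (Nadia): max(3, -6, -7) = 3
k (Nadia): max(-2, -4, 4) = 4
R (Wren): min(9, 7, 3, 4) = 3
S0 (Nadia): max(-5, -4, 3) = 3

3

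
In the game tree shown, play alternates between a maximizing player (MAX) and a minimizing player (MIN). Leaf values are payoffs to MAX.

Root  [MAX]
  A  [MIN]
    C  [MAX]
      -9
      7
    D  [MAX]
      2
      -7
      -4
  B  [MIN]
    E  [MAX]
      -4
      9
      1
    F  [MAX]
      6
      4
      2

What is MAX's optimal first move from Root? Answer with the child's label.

B

C (MAX): max(-9, 7) = 7
D (MAX): max(2, -7, -4) = 2
A (MIN): min(7, 2) = 2
E (MAX): max(-4, 9, 1) = 9
F (MAX): max(6, 4, 2) = 6
B (MIN): min(9, 6) = 6
Root (MAX): max(2, 6) = 6
MAX at Root wants the highest of {A=2, B=6}, so chooses B.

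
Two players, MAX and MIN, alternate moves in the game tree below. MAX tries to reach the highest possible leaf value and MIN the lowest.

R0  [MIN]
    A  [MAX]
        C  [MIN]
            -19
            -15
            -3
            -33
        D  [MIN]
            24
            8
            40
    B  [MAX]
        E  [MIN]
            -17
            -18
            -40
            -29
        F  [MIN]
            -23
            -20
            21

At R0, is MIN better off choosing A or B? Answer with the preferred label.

C (MIN): min(-19, -15, -3, -33) = -33
D (MIN): min(24, 8, 40) = 8
A (MAX): max(-33, 8) = 8
E (MIN): min(-17, -18, -40, -29) = -40
F (MIN): min(-23, -20, 21) = -23
B (MAX): max(-40, -23) = -23
MIN prefers the lower value; A=8, B=-23. B is better since -23 < 8.

B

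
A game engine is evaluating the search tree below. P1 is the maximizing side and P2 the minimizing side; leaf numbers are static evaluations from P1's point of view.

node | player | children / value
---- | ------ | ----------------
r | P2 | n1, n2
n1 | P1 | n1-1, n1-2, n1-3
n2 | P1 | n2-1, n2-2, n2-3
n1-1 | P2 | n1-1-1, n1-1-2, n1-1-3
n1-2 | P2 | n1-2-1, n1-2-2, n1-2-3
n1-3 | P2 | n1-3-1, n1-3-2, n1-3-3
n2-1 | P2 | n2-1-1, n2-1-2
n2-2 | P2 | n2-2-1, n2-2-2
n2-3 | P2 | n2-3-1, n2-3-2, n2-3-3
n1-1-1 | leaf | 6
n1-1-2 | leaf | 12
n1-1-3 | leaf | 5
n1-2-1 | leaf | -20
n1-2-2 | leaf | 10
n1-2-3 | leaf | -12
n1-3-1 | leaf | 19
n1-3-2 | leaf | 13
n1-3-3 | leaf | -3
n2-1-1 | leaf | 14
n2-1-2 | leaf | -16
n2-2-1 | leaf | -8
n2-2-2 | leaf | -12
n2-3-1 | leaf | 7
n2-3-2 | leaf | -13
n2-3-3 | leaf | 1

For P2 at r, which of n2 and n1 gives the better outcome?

n2-1 (P2): min(14, -16) = -16
n2-2 (P2): min(-8, -12) = -12
n2-3 (P2): min(7, -13, 1) = -13
n2 (P1): max(-16, -12, -13) = -12
n1-1 (P2): min(6, 12, 5) = 5
n1-2 (P2): min(-20, 10, -12) = -20
n1-3 (P2): min(19, 13, -3) = -3
n1 (P1): max(5, -20, -3) = 5
P2 prefers the lower value; n2=-12, n1=5. n2 is better since -12 < 5.

n2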